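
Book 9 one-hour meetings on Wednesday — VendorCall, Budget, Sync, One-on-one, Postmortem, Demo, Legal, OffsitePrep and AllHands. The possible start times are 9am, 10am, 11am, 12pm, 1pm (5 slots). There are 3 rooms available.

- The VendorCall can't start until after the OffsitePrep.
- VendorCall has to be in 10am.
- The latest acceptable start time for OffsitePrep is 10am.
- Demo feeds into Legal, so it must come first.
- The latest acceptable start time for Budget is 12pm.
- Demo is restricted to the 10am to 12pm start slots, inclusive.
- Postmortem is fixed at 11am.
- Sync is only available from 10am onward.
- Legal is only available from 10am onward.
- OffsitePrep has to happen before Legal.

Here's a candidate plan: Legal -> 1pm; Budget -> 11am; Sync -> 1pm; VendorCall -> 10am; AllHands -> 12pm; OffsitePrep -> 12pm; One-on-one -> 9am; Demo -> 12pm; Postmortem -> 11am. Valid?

No — it violates: The latest acceptable start time for OffsitePrep is 10am

Postmortem is fixed at 11am — holds.
The latest acceptable start time for Budget is 12pm — holds.
Sync is only available from 10am onward — holds.
The latest acceptable start time for OffsitePrep is 10am — violated.
OffsitePrep has to happen before Legal — holds.
Demo is restricted to the 10am to 12pm start slots, inclusive — holds.
The VendorCall can't start until after the OffsitePrep — violated.
Legal is only available from 10am onward — holds.
Demo feeds into Legal, so it must come first — holds.
VendorCall has to be in 10am — holds.
There are 3 rooms available — holds.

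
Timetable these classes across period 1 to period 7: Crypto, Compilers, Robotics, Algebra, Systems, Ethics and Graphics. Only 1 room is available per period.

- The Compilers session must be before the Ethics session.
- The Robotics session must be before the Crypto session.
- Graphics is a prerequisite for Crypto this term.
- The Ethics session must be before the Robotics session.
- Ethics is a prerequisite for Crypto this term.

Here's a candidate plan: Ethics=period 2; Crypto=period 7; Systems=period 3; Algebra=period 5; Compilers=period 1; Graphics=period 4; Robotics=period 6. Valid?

Valid

The Compilers session must be before the Ethics session — holds.
The Robotics session must be before the Crypto session — holds.
Only 1 room is available per period — holds.
Graphics is a prerequisite for Crypto this term — holds.
The Ethics session must be before the Robotics session — holds.
Ethics is a prerequisite for Crypto this term — holds.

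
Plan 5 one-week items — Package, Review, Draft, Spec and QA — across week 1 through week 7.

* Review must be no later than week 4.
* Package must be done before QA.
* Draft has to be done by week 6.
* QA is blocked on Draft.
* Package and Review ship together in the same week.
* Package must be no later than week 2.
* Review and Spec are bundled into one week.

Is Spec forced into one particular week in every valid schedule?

Spec can be week 1 (e.g. Spec=week 1; QA=week 2; Draft=week 1; Review=week 1; Package=week 1) or week 2 (e.g. QA in week 3; Package in week 2; Spec in week 2; Review in week 2; Draft in week 1).

No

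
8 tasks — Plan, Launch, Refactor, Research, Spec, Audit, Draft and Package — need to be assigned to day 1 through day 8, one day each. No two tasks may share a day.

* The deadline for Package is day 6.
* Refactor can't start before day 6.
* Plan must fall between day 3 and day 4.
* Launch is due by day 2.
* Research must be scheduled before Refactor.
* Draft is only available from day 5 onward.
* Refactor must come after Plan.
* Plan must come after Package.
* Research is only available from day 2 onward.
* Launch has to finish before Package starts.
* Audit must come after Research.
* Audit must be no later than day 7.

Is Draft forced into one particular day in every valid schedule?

No

Draft can be day 5 (e.g. Audit in day 7; Plan in day 3; Refactor in day 6; Draft in day 5; Research in day 4; Spec in day 8; Package in day 2; Launch in day 1) or day 6 (e.g. Package in day 2, Plan in day 3, Audit in day 5, Launch in day 1, Research in day 4, Draft in day 6, Spec in day 8, Refactor in day 7).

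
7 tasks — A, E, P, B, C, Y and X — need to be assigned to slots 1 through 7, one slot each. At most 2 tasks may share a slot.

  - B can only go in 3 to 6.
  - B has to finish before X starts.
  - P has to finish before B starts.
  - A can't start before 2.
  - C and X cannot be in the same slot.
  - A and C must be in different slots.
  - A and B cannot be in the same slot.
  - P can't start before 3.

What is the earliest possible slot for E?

E at 1 is achievable: P -> 3; A -> 2; X -> 5; B -> 4; E -> 1; Y -> 2; C -> 1.

1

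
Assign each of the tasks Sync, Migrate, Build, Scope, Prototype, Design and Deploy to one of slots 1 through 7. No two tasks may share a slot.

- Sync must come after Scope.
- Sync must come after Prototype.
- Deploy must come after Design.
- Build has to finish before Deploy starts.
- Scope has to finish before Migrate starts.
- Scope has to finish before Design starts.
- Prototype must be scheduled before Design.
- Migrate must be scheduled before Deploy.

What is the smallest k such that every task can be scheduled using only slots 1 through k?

The precedence chain requires at least 3 distinct slots.
With at most 1 per slot and 7 tasks, at least 7 slots are needed.
7 works (last occupied slot: 7): for example Scope -> 1, Deploy -> 6, Prototype -> 2, Design -> 3, Migrate -> 4, Sync -> 7, Build -> 5.

7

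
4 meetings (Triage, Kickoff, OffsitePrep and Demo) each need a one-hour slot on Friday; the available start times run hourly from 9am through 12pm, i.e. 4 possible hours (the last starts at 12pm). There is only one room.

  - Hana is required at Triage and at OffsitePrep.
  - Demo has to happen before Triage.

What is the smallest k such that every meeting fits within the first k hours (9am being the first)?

The precedence chain requires at least 2 distinct hours.
With at most 1 per hour and 4 meetings, at least 4 hours are needed.
4 works (last occupied hour: 12pm): for example Demo=9am; OffsitePrep=12pm; Triage=10am; Kickoff=11am.

4 hours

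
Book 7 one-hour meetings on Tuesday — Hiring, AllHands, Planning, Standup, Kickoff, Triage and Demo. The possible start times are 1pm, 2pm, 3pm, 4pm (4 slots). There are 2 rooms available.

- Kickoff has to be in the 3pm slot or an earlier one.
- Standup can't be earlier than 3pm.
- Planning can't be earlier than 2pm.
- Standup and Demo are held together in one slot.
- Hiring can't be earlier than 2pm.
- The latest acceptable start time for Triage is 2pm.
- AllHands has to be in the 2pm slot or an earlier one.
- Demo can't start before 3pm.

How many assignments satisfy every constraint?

Splitting on Hiring: it can be 2pm (10), 3pm (12), 4pm (9). Listing each branch's schedules as (AllHands, Planning, Standup, Kickoff, Triage, Demo):
Hiring=2pm: (1pm,2pm,4pm,3pm,1pm,4pm) (1pm,3pm,4pm,1pm,2pm,4pm) (1pm,3pm,4pm,2pm,1pm,4pm) (1pm,3pm,4pm,3pm,1pm,4pm) (1pm,3pm,4pm,3pm,2pm,4pm) (1pm,4pm,3pm,1pm,2pm,3pm) (1pm,4pm,3pm,2pm,1pm,3pm) (2pm,3pm,4pm,1pm,1pm,4pm) (2pm,3pm,4pm,3pm,1pm,4pm) (2pm,4pm,3pm,1pm,1pm,3pm) — 10.
Hiring=3pm: (1pm,2pm,4pm,1pm,2pm,4pm) (1pm,2pm,4pm,2pm,1pm,4pm) (1pm,2pm,4pm,3pm,1pm,4pm) (1pm,2pm,4pm,3pm,2pm,4pm) (1pm,3pm,4pm,1pm,2pm,4pm) (1pm,3pm,4pm,2pm,1pm,4pm) (1pm,3pm,4pm,2pm,2pm,4pm) (2pm,2pm,4pm,1pm,1pm,4pm) (2pm,2pm,4pm,3pm,1pm,4pm) (2pm,3pm,4pm,1pm,1pm,4pm) (2pm,3pm,4pm,1pm,2pm,4pm) (2pm,3pm,4pm,2pm,1pm,4pm) — 12.
Hiring=4pm: (1pm,2pm,3pm,1pm,2pm,3pm) (1pm,2pm,3pm,2pm,1pm,3pm) (1pm,4pm,3pm,1pm,2pm,3pm) (1pm,4pm,3pm,2pm,1pm,3pm) (1pm,4pm,3pm,2pm,2pm,3pm) (2pm,2pm,3pm,1pm,1pm,3pm) (2pm,4pm,3pm,1pm,1pm,3pm) (2pm,4pm,3pm,1pm,2pm,3pm) (2pm,4pm,3pm,2pm,1pm,3pm) — 9.
Summing: 10 + 12 + 9 = 31.

31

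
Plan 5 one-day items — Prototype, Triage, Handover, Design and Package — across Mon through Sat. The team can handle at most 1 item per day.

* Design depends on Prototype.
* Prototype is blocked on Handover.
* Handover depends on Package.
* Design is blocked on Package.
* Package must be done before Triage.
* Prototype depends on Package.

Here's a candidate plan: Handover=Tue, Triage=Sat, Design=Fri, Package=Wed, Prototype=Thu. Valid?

Prototype depends on Package — holds.
The team can handle at most 1 item per day — holds.
Package must be done before Triage — holds.
Handover depends on Package — violated.
Prototype is blocked on Handover — holds.
Design is blocked on Package — holds.
Design depends on Prototype — holds.

Invalid. Handover depends on Package.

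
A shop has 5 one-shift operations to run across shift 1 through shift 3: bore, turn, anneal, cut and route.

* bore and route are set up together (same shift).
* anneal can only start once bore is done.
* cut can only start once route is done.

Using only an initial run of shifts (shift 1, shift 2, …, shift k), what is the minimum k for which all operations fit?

The precedence chain requires at least 2 distinct shifts.
2 works (last occupied shift: shift 2): for example bore in shift 1, anneal in shift 2, route in shift 1, turn in shift 1, cut in shift 2.

2 shifts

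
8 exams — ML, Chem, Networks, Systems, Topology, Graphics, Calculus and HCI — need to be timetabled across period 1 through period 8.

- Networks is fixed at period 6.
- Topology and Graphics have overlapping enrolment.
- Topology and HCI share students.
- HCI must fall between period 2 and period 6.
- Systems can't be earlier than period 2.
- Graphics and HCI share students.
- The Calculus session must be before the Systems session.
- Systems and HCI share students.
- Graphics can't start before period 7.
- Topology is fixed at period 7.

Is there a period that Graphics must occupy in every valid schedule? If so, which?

period 8

Graphics's window is period 7–period 8.
Topology is fixed at period 7, and Graphics can't share a period with Topology.
So Graphics must be period 8.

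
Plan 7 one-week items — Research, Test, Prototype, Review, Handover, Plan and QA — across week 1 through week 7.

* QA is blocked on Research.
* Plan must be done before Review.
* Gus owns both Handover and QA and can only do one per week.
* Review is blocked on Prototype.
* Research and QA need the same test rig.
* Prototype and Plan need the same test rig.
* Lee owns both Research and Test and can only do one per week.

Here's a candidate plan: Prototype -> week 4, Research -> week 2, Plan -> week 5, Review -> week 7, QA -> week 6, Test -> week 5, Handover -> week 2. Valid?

QA is blocked on Research — holds.
Lee owns both Research and Test and can only do one per week — holds.
Research and QA need the same test rig — holds.
Review is blocked on Prototype — holds.
Plan must be done before Review — holds.
Prototype and Plan need the same test rig — holds.
Gus owns both Handover and QA and can only do one per week — holds.

Yes, all constraints hold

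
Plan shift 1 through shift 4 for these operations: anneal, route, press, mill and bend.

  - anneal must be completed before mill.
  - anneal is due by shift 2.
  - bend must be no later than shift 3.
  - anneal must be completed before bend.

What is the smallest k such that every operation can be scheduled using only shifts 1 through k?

The precedence chain requires at least 2 distinct shifts.
2 works (last occupied shift: shift 2): for example mill in shift 2, anneal in shift 1, bend in shift 2, route in shift 1, press in shift 1.

2 shifts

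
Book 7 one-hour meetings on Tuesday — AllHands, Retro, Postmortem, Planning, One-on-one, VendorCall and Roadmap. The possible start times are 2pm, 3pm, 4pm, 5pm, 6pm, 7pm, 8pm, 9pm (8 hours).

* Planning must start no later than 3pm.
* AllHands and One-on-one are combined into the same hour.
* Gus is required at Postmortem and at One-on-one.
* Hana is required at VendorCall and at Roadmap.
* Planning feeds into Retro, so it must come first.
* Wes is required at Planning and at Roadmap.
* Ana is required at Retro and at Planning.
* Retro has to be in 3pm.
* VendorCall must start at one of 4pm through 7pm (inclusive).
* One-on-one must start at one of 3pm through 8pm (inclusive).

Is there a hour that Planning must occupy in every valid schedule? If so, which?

2pm

Planning's window is 2pm–3pm.
Retro is fixed at 3pm, and Planning can't share a hour with Retro.
So Planning must be 2pm.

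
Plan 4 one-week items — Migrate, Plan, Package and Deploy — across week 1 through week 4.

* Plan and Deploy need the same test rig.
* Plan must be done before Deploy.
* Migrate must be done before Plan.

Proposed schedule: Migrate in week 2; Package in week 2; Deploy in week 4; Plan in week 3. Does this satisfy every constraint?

Plan and Deploy need the same test rig — holds.
Migrate must be done before Plan — holds.
Plan must be done before Deploy — holds.

Valid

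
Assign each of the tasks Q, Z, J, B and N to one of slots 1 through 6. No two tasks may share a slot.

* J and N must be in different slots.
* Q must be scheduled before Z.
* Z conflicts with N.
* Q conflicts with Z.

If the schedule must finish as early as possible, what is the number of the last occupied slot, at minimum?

The precedence chain requires at least 2 distinct slots.
With at most 1 per slot and 5 tasks, at least 5 slots are needed.
5 works (last occupied slot: 5): for example Q in 1, B in 4, Z in 2, N in 5, J in 3.

slot 5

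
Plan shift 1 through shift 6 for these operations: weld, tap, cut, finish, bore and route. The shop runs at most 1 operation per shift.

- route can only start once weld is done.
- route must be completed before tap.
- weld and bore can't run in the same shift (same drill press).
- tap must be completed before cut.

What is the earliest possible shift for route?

Precedence pushes route to at least shift 2; downstream work caps route at shift 4.
route at shift 2 is achievable: finish in shift 5; cut in shift 4; bore in shift 6; route in shift 2; weld in shift 1; tap in shift 3.

shift 2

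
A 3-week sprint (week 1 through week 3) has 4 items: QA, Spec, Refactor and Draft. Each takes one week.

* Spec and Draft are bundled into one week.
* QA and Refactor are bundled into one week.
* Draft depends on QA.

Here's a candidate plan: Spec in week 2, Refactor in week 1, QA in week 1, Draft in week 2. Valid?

Yes, all constraints hold

Draft depends on QA — holds.
QA and Refactor are bundled into one week — holds.
Spec and Draft are bundled into one week — holds.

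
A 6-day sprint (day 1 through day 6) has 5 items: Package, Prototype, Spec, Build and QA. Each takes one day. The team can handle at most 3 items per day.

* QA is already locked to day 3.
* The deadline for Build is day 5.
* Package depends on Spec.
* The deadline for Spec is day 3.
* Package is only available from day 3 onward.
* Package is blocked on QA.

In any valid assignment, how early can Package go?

Package is available from day 3; precedence pushes Package to at least day 4.
Package at day 4 is achievable: Spec in day 1; QA in day 3; Build in day 1; Package in day 4; Prototype in day 1.

day 4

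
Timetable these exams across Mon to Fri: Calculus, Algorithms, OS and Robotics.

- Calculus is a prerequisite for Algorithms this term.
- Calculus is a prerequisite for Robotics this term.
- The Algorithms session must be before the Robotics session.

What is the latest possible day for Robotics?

Precedence pushes Robotics to at least Wed.
Robotics at Fri is achievable: OS=Mon, Calculus=Mon, Robotics=Fri, Algorithms=Tue.

Fri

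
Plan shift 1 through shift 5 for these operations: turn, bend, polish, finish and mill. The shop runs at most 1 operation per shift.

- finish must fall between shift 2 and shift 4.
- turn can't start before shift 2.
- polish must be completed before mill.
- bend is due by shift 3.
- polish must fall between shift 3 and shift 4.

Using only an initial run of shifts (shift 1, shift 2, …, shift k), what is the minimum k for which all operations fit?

The precedence chain requires at least 2 distinct shifts.
With at most 1 per shift and 5 operations, at least 5 shifts are needed.
Propagating the time windows through the other constraints, mill can't land before shift 4, so the schedule must run through at least shift 4.
5 works (last occupied shift: shift 5): for example bend=shift 1, mill=shift 5, polish=shift 3, turn=shift 4, finish=shift 2.

5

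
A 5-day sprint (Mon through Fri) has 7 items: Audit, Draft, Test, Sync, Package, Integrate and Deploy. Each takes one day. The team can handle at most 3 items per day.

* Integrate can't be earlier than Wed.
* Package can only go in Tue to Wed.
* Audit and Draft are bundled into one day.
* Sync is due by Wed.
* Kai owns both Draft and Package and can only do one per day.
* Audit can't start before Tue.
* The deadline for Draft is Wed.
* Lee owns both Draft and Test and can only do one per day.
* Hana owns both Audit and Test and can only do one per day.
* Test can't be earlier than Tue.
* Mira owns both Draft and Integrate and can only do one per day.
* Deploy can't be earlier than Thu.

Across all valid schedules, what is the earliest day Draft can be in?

Tue

Draft must be in the same day as Audit, which can't be before Tue, so Draft is at least Tue; Draft's own window allows nothing later than Wed.
Draft at Tue is achievable: Integrate -> Wed; Package -> Wed; Sync -> Mon; Audit -> Tue; Deploy -> Thu; Test -> Wed; Draft -> Tue.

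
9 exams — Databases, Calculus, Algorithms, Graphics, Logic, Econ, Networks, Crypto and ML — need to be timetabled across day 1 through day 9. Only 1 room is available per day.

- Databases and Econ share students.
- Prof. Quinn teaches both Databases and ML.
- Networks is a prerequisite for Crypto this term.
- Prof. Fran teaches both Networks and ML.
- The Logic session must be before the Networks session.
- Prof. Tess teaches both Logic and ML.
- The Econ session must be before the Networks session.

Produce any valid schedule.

Econ -> day 2, ML -> day 9, Crypto -> day 4, Logic -> day 1, Graphics -> day 8, Algorithms -> day 7, Networks -> day 3, Calculus -> day 6, Databases -> day 5

Checking: Networks(day 3) before Crypto(day 4); Logic(day 1) before Networks(day 3); Econ(day 2) before Networks(day 3); Networks(day 3) != ML(day 9); Databases(day 5) != ML(day 9); Logic(day 1) != ML(day 9); Databases(day 5) != Econ(day 2); max 1 per day (cap 1).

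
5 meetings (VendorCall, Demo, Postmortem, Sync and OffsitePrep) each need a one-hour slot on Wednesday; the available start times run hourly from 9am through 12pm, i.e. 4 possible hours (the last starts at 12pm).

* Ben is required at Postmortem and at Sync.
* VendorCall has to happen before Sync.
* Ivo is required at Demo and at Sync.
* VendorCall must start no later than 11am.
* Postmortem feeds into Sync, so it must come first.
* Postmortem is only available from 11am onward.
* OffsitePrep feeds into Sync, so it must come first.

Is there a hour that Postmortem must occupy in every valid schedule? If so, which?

Postmortem is available from 11am; downstream work caps Postmortem at 11am.
So Postmortem is pinned to 11am.

11am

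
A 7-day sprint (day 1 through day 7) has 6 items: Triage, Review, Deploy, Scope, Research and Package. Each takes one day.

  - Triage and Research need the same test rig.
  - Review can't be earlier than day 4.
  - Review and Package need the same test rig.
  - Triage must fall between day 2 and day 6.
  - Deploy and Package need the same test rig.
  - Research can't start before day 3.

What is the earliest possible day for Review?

day 4

Review is available from day 4.
Review at day 4 is achievable: Research=day 3, Review=day 4, Triage=day 2, Deploy=day 1, Scope=day 1, Package=day 2.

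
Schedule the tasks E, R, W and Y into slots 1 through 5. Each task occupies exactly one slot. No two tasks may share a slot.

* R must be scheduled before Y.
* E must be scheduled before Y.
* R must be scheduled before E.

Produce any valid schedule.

W in 4, R in 1, E in 2, Y in 3

Checking: R(1) before Y(3); R(1) before E(2); E(2) before Y(3); max 1 per slot (cap 1).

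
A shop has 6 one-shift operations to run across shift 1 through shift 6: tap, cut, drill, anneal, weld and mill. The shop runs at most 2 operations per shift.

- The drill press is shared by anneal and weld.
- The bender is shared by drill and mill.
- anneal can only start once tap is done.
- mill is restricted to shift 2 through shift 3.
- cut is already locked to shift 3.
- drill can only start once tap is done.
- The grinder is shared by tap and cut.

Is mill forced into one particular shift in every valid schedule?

mill can be shift 2 (e.g. anneal -> shift 2; mill -> shift 2; drill -> shift 3; weld -> shift 1; tap -> shift 1; cut -> shift 3) or shift 3 (e.g. anneal -> shift 2; mill -> shift 3; drill -> shift 2; weld -> shift 1; cut -> shift 3; tap -> shift 1).

No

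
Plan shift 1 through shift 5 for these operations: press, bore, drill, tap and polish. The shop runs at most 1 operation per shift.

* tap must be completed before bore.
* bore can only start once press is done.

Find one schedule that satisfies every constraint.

press -> shift 1; drill -> shift 4; polish -> shift 5; bore -> shift 3; tap -> shift 2

Checking: press(shift 1) before bore(shift 3); tap(shift 2) before bore(shift 3); max 1 per shift (cap 1).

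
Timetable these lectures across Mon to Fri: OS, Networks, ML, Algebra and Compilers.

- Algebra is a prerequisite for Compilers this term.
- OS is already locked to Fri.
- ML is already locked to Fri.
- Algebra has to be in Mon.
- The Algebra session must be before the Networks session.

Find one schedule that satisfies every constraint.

OS -> Fri, Networks -> Tue, Algebra -> Mon, ML -> Fri, Compilers -> Tue

Checking: Algebra(Mon) before Compilers(Tue); Algebra(Mon) before Networks(Tue); Algebra=Mon in [Mon,Mon]; OS=Fri in [Fri,Fri]; ML=Fri in [Fri,Fri].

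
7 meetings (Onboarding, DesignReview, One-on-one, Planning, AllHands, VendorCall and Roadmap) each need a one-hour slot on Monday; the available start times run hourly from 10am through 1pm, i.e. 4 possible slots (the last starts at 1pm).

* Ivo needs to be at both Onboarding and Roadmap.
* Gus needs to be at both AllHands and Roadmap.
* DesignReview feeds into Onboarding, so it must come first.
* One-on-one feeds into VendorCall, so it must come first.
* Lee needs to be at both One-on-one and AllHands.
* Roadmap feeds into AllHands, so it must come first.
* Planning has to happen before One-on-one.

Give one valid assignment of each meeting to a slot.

DesignReview=10am; Onboarding=11am; One-on-one=11am; Roadmap=10am; Planning=10am; VendorCall=12pm; AllHands=12pm

Checking: One-on-one(11am) before VendorCall(12pm); Roadmap(10am) before AllHands(12pm); Planning(10am) before One-on-one(11am); DesignReview(10am) before Onboarding(11am); Onboarding(11am) != Roadmap(10am); AllHands(12pm) != Roadmap(10am); One-on-one(11am) != AllHands(12pm).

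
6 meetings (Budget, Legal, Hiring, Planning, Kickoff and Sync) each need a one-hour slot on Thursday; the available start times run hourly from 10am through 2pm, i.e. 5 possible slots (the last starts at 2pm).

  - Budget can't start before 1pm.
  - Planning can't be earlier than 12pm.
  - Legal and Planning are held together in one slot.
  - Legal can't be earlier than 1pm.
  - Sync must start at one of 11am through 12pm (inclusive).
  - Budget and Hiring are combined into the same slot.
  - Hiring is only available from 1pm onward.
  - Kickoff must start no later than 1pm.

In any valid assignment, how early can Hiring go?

1pm

Hiring is available from 1pm.
Hiring at 1pm is achievable: Budget=1pm, Kickoff=10am, Planning=1pm, Hiring=1pm, Legal=1pm, Sync=11am.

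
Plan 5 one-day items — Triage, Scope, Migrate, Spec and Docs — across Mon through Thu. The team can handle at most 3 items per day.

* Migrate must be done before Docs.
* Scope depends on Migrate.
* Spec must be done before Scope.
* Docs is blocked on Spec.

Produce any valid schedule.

Spec=Mon; Migrate=Mon; Docs=Tue; Scope=Tue; Triage=Mon

Checking: Migrate(Mon) before Scope(Tue); Spec(Mon) before Docs(Tue); Migrate(Mon) before Docs(Tue); Spec(Mon) before Scope(Tue); max 3 per day (cap 3).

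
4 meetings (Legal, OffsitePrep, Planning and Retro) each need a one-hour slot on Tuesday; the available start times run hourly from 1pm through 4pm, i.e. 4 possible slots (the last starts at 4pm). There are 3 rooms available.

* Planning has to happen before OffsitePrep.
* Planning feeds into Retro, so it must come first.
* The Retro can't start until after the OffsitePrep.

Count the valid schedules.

16

Splitting on Legal: it can be 1pm (4), 2pm (4), 3pm (4), 4pm (4). Listing each branch's schedules as (OffsitePrep, Planning, Retro):
Legal=1pm: (2pm,1pm,3pm) (2pm,1pm,4pm) (3pm,1pm,4pm) (3pm,2pm,4pm) — 4.
Legal=2pm: (2pm,1pm,3pm) (2pm,1pm,4pm) (3pm,1pm,4pm) (3pm,2pm,4pm) — 4.
Legal=3pm: (2pm,1pm,3pm) (2pm,1pm,4pm) (3pm,1pm,4pm) (3pm,2pm,4pm) — 4.
Legal=4pm: (2pm,1pm,3pm) (2pm,1pm,4pm) (3pm,1pm,4pm) (3pm,2pm,4pm) — 4.
Summing: 4 + 4 + 4 + 4 = 16.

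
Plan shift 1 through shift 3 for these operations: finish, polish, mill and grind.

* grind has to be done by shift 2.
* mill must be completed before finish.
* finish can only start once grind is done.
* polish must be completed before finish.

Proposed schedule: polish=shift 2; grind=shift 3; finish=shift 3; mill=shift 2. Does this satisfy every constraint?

No — it violates: grind has to be done by shift 2

polish must be completed before finish — holds.
mill must be completed before finish — holds.
finish can only start once grind is done — violated.
grind has to be done by shift 2 — violated.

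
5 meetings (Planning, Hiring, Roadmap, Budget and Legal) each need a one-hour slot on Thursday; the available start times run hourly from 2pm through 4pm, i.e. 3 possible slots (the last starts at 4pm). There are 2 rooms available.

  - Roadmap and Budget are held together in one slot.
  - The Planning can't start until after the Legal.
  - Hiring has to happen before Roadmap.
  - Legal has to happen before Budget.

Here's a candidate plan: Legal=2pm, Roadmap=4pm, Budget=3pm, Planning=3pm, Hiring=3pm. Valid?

Hiring has to happen before Roadmap — holds.
Legal has to happen before Budget — holds.
The Planning can't start until after the Legal — holds.
There are 2 rooms available — violated.
Roadmap and Budget are held together in one slot — violated.

Invalid. Roadmap and Budget are held together in one slot.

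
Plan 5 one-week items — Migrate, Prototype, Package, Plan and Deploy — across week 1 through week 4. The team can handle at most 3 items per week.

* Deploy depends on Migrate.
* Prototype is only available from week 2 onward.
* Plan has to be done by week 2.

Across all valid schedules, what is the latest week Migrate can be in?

week 3

Downstream work caps Migrate at week 3.
Migrate at week 3 is achievable: Package -> week 1, Migrate -> week 3, Prototype -> week 2, Plan -> week 1, Deploy -> week 4.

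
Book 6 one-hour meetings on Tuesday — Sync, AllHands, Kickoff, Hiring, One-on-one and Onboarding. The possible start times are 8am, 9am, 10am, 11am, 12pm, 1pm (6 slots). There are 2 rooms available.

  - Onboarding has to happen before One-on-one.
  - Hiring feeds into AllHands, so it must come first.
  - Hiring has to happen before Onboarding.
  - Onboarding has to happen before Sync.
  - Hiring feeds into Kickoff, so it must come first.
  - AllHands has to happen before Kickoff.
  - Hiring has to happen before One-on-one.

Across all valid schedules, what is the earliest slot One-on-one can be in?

Precedence pushes One-on-one to at least 10am.
One-on-one at 10am is achievable: One-on-one=10am; Kickoff=10am; Sync=11am; Hiring=8am; AllHands=9am; Onboarding=9am.

10am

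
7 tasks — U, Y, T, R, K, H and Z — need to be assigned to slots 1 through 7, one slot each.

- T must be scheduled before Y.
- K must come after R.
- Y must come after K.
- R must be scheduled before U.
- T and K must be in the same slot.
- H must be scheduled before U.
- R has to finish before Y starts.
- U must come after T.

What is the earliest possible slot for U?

Precedence pushes U to at least 3.
U at 3 is achievable: T in 2; Y in 3; Z in 1; R in 1; U in 3; H in 1; K in 2.

3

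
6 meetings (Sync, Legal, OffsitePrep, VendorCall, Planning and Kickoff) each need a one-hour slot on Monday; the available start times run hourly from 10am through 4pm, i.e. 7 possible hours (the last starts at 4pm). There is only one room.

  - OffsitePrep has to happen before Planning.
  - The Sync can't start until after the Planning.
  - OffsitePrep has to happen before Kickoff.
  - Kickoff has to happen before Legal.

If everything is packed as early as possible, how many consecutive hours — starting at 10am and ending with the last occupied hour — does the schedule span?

6

The precedence chain requires at least 3 distinct hours.
With at most 1 per hour and 6 meetings, at least 6 hours are needed.
6 works (last occupied hour: 3pm): for example Sync=1pm; VendorCall=3pm; Legal=2pm; Planning=11am; OffsitePrep=10am; Kickoff=12pm.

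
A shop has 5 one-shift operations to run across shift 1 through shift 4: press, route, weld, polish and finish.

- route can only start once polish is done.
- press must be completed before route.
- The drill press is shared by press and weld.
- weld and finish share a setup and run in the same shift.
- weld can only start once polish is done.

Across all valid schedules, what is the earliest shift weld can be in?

Precedence pushes weld to at least shift 2.
weld at shift 2 is achievable: finish -> shift 2, weld -> shift 2, press -> shift 1, route -> shift 2, polish -> shift 1.

shift 2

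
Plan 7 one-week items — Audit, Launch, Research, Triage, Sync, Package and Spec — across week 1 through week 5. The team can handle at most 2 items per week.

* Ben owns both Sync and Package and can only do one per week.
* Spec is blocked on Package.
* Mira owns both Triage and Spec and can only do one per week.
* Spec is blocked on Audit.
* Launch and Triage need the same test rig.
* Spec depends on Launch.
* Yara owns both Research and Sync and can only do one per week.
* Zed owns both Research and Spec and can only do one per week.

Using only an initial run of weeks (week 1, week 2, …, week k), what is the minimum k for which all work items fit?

The precedence chain requires at least 2 distinct weeks.
With at most 2 per week and 7 work items, at least 4 weeks are needed.
4 works (last occupied week: week 4): for example Spec in week 3, Sync in week 3, Triage in week 4, Research in week 2, Audit in week 1, Launch in week 1, Package in week 2.

4 weeks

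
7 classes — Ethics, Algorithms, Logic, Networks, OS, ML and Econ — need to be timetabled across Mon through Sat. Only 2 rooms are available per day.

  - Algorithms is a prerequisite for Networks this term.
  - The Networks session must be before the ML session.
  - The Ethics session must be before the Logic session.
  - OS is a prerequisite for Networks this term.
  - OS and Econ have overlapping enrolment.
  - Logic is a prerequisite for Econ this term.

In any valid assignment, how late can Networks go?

Fri

Precedence pushes Networks to at least Tue; downstream work caps Networks at Fri.
Networks at Fri is achievable: Networks in Fri, ML in Sat, Algorithms in Mon, Ethics in Mon, OS in Tue, Econ in Wed, Logic in Tue.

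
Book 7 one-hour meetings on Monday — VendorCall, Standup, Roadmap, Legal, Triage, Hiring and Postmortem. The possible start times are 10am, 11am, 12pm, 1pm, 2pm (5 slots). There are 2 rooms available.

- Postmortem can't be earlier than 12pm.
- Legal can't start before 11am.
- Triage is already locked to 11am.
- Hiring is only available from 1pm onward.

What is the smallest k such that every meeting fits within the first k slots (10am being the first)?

4 slots

With at most 2 per slot and 7 meetings, at least 4 slots are needed.
Hiring can't be placed before 1pm — that is slot 4 counting from 10am — so the schedule must run through at least 4 slots.
4 works (last occupied slot: 1pm): for example Postmortem in 12pm, Hiring in 1pm, Triage in 11am, Roadmap in 12pm, Legal in 11am, VendorCall in 10am, Standup in 10am.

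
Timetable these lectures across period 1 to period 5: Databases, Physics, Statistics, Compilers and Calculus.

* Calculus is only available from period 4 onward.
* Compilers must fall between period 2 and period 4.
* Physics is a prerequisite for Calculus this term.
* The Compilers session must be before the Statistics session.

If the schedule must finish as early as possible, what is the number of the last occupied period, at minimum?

4

The precedence chain requires at least 2 distinct periods.
Calculus can't be placed before period 4, so the schedule must run through at least period 4.
4 works (last occupied period: period 4): for example Databases -> period 1; Statistics -> period 3; Physics -> period 1; Compilers -> period 2; Calculus -> period 4.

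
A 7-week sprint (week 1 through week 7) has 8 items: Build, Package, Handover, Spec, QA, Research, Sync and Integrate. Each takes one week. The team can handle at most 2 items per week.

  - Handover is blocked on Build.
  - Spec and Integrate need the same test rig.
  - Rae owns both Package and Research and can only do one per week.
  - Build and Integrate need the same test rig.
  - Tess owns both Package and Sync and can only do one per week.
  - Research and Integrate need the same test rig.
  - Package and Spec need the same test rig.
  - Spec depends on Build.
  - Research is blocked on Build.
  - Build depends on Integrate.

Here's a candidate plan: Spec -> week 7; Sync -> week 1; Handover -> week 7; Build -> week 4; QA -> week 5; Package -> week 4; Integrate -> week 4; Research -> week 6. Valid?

The team can handle at most 2 items per week — violated.
Handover is blocked on Build — holds.
Rae owns both Package and Research and can only do one per week — holds.
Research and Integrate need the same test rig — holds.
Tess owns both Package and Sync and can only do one per week — holds.
Spec and Integrate need the same test rig — holds.
Spec depends on Build — holds.
Package and Spec need the same test rig — holds.
Build depends on Integrate — violated.
Research is blocked on Build — holds.
Build and Integrate need the same test rig — violated.

Invalid. Build and Integrate need the same test rig.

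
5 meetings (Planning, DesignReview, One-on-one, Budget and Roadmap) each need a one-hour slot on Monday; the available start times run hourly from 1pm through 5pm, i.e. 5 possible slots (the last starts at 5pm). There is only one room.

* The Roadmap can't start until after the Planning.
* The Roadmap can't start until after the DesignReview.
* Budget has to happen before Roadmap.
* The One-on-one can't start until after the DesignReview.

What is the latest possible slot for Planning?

4pm

Downstream work caps Planning at 4pm.
Planning at 4pm is achievable: Roadmap in 5pm, Planning in 4pm, One-on-one in 2pm, DesignReview in 1pm, Budget in 3pm.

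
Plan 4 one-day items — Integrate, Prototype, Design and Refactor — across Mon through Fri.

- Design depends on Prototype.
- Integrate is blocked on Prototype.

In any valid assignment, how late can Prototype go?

Thu

Downstream work caps Prototype at Thu.
Prototype at Thu is achievable: Design in Fri; Prototype in Thu; Integrate in Fri; Refactor in Mon.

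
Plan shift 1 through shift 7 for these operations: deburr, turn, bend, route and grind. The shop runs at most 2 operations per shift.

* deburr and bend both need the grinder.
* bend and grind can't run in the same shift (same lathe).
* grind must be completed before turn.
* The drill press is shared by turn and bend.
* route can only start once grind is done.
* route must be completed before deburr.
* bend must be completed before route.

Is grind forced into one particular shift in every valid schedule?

No

grind can be shift 1 (e.g. deburr=shift 4; bend=shift 2; route=shift 3; turn=shift 3; grind=shift 1) or shift 2 (e.g. grind=shift 2, bend=shift 1, deburr=shift 4, turn=shift 3, route=shift 3).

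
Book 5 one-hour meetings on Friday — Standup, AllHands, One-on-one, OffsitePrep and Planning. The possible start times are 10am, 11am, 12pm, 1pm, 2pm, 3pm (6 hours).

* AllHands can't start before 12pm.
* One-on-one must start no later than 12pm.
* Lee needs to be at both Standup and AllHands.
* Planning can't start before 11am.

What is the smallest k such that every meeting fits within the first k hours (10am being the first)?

3

AllHands can't be placed before 12pm — that is hour 3 counting from 10am — so the schedule must run through at least 3 hours.
3 works (last occupied hour: 12pm): for example Standup -> 10am; OffsitePrep -> 10am; AllHands -> 12pm; Planning -> 11am; One-on-one -> 10am.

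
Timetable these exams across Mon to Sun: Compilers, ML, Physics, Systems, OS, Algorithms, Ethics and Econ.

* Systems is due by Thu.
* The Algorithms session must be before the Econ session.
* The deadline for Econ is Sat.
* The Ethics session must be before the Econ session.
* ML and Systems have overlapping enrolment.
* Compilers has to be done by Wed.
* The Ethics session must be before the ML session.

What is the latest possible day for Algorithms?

Downstream work caps Algorithms at Fri.
Algorithms at Fri is achievable: Physics -> Mon; Algorithms -> Fri; Ethics -> Mon; Systems -> Mon; OS -> Mon; ML -> Tue; Econ -> Sat; Compilers -> Mon.

Fri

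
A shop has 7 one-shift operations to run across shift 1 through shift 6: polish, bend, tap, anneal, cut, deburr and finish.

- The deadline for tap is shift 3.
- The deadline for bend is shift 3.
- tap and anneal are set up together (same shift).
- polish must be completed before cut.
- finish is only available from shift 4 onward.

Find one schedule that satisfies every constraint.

bend in shift 1, deburr in shift 1, cut in shift 2, finish in shift 4, anneal in shift 1, polish in shift 1, tap in shift 1

Checking: polish(shift 1) before cut(shift 2); tap = anneal = shift 1; tap=shift 1 in [shift 1,shift 3]; finish=shift 4 in [shift 4,shift 6]; bend=shift 1 in [shift 1,shift 3].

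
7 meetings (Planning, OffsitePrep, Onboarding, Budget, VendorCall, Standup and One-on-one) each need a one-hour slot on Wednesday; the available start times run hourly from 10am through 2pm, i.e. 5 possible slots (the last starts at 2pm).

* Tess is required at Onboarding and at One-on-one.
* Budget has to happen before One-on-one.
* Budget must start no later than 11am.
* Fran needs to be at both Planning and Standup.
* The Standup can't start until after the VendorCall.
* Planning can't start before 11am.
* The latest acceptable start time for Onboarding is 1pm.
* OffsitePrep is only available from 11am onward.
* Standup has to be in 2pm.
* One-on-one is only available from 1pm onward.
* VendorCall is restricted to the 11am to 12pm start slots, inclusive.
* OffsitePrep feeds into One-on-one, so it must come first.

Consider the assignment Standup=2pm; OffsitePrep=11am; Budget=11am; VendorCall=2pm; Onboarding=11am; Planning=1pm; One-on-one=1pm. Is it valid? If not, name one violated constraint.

Invalid. VendorCall is restricted to the 11am to 12pm start slots, inclusive.

Standup has to be in 2pm — holds.
OffsitePrep feeds into One-on-one, so it must come first — holds.
The latest acceptable start time for Onboarding is 1pm — holds.
Tess is required at Onboarding and at One-on-one — holds.
VendorCall is restricted to the 11am to 12pm start slots, inclusive — violated.
OffsitePrep is only available from 11am onward — holds.
The Standup can't start until after the VendorCall — violated.
Budget must start no later than 11am — holds.
Budget has to happen before One-on-one — holds.
Fran needs to be at both Planning and Standup — holds.
One-on-one is only available from 1pm onward — holds.
Planning can't start before 11am — holds.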